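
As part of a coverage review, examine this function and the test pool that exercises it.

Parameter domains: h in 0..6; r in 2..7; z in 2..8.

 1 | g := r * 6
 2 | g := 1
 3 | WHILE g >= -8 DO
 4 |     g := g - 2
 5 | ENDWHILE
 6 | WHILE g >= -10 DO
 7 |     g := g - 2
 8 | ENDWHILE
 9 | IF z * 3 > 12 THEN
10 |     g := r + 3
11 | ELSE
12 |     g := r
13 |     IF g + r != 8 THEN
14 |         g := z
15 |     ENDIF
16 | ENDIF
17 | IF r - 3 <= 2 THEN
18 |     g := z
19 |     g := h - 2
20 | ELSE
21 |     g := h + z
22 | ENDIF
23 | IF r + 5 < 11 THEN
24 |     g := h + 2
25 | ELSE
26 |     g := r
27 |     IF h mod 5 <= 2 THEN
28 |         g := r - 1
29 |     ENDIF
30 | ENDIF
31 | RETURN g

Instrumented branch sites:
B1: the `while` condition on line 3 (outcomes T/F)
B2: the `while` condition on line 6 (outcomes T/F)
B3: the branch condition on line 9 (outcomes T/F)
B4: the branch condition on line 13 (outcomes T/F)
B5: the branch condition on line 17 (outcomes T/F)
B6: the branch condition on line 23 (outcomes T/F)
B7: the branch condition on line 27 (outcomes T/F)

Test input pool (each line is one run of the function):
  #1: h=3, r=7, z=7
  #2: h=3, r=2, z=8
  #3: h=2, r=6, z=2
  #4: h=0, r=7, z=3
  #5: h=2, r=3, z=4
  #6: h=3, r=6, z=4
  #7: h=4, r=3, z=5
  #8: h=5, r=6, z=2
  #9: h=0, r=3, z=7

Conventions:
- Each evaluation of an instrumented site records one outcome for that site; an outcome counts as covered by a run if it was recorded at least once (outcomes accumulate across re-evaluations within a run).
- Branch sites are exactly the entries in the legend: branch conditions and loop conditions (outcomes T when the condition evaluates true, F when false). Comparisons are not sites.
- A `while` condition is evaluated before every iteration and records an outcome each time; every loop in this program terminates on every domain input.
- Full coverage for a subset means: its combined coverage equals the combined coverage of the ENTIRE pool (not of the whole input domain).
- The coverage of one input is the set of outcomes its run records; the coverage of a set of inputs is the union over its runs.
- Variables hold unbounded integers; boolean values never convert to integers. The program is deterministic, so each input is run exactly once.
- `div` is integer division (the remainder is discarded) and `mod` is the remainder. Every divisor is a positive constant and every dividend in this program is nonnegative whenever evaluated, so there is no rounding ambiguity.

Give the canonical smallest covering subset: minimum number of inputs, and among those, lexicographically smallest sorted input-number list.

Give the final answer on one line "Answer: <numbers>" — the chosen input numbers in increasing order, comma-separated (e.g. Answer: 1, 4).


#1 (h=3, r=7, z=7) -> B1->T, B1->T, B1->T, B1->T, B1->T, B1->F, B2->T, B2->F, B3->T, B5->F, B6->F, B7->F; covered: B1=T, B1=F, B2=T, B2=F, B3=T, B5=F, B6=F, B7=F
#2 (h=3, r=2, z=8) -> B1->T, B1->T, B1->T, B1->T, B1->T, B1->F, B2->T, B2->F, B3->T, B5->T, B6->T; covered: B1=T, B1=F, B2=T, B2=F, B3=T, B5=T, B6=T
#3 (h=2, r=6, z=2) -> B1->T, B1->T, B1->T, B1->T, B1->T, B1->F, B2->T, B2->F, B3->F, B4->T, B5->F, B6->F, B7->T; covered: B1=T, B1=F, B2=T, B2=F, B3=F, B4=T, B5=F, B6=F, B7=T
#4 (h=0, r=7, z=3) -> B1->T, B1->T, B1->T, B1->T, B1->T, B1->F, B2->T, B2->F, B3->F, B4->T, B5->F, B6->F, B7->T; covered: B1=T, B1=F, B2=T, B2=F, B3=F, B4=T, B5=F, B6=F, B7=T
#5 (h=2, r=3, z=4) -> B1->T, B1->T, B1->T, B1->T, B1->T, B1->F, B2->T, B2->F, B3->F, B4->T, B5->T, B6->T; covered: B1=T, B1=F, B2=T, B2=F, B3=F, B4=T, B5=T, B6=T
#6 (h=3, r=6, z=4) -> B1->T, B1->T, B1->T, B1->T, B1->T, B1->F, B2->T, B2->F, B3->F, B4->T, B5->F, B6->F, B7->F; covered: B1=T, B1=F, B2=T, B2=F, B3=F, B4=T, B5=F, B6=F, B7=F
#7 (h=4, r=3, z=5) -> B1->T, B1->T, B1->T, B1->T, B1->T, B1->F, B2->T, B2->F, B3->T, B5->T, B6->T; covered: B1=T, B1=F, B2=T, B2=F, B3=T, B5=T, B6=T
#8 (h=5, r=6, z=2) -> B1->T, B1->T, B1->T, B1->T, B1->T, B1->F, B2->T, B2->F, B3->F, B4->T, B5->F, B6->F, B7->T; covered: B1=T, B1=F, B2=T, B2=F, B3=F, B4=T, B5=F, B6=F, B7=T
#9 (h=0, r=3, z=7) -> B1->T, B1->T, B1->T, B1->T, B1->T, B1->F, B2->T, B2->F, B3->T, B5->T, B6->T; covered: B1=T, B1=F, B2=T, B2=F, B3=T, B5=T, B6=T
union over all inputs: B1=T, B1=F, B2=T, B2=F, B3=T, B3=F, B4=T, B5=T, B5=F, B6=T, B6=F, B7=T, B7=F (13 outcomes)
checked all size-1 subsets: none covers 13 outcomes (max 9/13)
checked all size-2 subsets: none covers 13 outcomes (max 12/13)
inputs {1, 2, 3} (size 3) cover everything; no size-3 subset with a lexicographically smaller index list covers all 13
Answer: 1, 2, 3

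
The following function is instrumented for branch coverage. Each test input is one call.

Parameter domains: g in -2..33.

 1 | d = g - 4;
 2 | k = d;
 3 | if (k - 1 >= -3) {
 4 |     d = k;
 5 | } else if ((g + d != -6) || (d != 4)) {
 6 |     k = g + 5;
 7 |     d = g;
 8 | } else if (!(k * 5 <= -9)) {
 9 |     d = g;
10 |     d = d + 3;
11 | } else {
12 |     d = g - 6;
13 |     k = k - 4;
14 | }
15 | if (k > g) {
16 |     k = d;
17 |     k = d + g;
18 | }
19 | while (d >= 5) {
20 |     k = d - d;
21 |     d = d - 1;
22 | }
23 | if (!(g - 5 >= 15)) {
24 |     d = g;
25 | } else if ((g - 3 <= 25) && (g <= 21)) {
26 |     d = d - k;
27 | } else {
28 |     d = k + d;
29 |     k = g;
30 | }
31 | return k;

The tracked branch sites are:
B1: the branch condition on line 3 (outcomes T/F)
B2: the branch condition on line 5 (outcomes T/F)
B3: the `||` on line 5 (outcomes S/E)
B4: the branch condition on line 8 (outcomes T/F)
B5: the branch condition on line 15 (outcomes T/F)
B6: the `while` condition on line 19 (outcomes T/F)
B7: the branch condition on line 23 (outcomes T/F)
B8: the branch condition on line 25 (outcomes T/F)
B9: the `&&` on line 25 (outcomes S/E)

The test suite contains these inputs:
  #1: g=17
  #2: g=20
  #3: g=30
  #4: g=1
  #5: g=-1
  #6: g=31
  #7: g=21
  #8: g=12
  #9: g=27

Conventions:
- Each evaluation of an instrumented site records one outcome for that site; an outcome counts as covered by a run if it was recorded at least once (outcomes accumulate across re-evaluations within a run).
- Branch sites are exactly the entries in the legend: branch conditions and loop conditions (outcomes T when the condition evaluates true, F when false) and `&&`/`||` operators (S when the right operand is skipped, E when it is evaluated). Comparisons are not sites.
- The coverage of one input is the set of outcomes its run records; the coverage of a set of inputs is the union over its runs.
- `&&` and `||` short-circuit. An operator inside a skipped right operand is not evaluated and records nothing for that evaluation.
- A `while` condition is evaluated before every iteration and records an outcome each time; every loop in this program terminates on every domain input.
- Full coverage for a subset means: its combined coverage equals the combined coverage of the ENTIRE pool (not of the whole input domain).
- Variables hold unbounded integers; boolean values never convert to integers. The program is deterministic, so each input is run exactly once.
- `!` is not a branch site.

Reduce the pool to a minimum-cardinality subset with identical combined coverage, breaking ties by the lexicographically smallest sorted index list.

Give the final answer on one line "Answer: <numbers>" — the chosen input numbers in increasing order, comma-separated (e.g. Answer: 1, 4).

run #1 (g=17) runs B1->T, B5->F, B6->T, B6->T, B6->T, B6->T, B6->T, B6->T, B6->T, B6->T, B6->T, B6->F, B7->T; records B1=T, B5=F, B6=T, B6=F, B7=T
run #2 (g=20) runs B1->T, B5->F, B6->T, B6->T, B6->T, B6->T, B6->T, B6->T, B6->T, B6->T, B6->T, B6->T, B6->T, B6->T, ...; records B1=T, B5=F, B6=T, B6=F, B7=F, B8=T, B9=E
run #3 (g=30) runs B1->T, B5->F, B6->T, B6->T, B6->T, B6->T, B6->T, B6->T, B6->T, B6->T, B6->T, B6->T, B6->T, B6->T, ...; records B1=T, B5=F, B6=T, B6=F, B7=F, B8=F, B9=S
run #4 (g=1) runs B1->F, B3->S, B2->T, B5->T, B6->F, B7->T; records B1=F, B2=T, B3=S, B5=T, B6=F, B7=T
run #5 (g=-1) runs B1->F, B3->E, B2->T, B5->T, B6->F, B7->T; records B1=F, B2=T, B3=E, B5=T, B6=F, B7=T
run #6 (g=31) runs B1->T, B5->F, B6->T, B6->T, B6->T, B6->T, B6->T, B6->T, B6->T, B6->T, B6->T, B6->T, B6->T, B6->T, ...; records B1=T, B5=F, B6=T, B6=F, B7=F, B8=F, B9=S
run #7 (g=21) runs B1->T, B5->F, B6->T, B6->T, B6->T, B6->T, B6->T, B6->T, B6->T, B6->T, B6->T, B6->T, B6->T, B6->T, ...; records B1=T, B5=F, B6=T, B6=F, B7=F, B8=T, B9=E
run #8 (g=12) runs B1->T, B5->F, B6->T, B6->T, B6->T, B6->T, B6->F, B7->T; records B1=T, B5=F, B6=T, B6=F, B7=T
run #9 (g=27) runs B1->T, B5->F, B6->T, B6->T, B6->T, B6->T, B6->T, B6->T, B6->T, B6->T, B6->T, B6->T, B6->T, B6->T, ...; records B1=T, B5=F, B6=T, B6=F, B7=F, B8=F, B9=E
pool-wide coverage (15 outcomes): B1=T, B1=F, B2=T, B3=S, B3=E, B5=T, B5=F, B6=T, B6=F, B7=T, B7=F, B8=T, B8=F, B9=S, B9=E
no size-1 subset reaches all 15 outcomes (best union: 7/15)
no size-2 subset reaches all 15 outcomes (best union: 12/15)
no size-3 subset reaches all 15 outcomes (best union: 14/15)
inputs {2, 3, 4, 5} (size 4) cover everything; no size-4 subset with a lexicographically smaller index list covers all 15

Answer: 2, 3, 4, 5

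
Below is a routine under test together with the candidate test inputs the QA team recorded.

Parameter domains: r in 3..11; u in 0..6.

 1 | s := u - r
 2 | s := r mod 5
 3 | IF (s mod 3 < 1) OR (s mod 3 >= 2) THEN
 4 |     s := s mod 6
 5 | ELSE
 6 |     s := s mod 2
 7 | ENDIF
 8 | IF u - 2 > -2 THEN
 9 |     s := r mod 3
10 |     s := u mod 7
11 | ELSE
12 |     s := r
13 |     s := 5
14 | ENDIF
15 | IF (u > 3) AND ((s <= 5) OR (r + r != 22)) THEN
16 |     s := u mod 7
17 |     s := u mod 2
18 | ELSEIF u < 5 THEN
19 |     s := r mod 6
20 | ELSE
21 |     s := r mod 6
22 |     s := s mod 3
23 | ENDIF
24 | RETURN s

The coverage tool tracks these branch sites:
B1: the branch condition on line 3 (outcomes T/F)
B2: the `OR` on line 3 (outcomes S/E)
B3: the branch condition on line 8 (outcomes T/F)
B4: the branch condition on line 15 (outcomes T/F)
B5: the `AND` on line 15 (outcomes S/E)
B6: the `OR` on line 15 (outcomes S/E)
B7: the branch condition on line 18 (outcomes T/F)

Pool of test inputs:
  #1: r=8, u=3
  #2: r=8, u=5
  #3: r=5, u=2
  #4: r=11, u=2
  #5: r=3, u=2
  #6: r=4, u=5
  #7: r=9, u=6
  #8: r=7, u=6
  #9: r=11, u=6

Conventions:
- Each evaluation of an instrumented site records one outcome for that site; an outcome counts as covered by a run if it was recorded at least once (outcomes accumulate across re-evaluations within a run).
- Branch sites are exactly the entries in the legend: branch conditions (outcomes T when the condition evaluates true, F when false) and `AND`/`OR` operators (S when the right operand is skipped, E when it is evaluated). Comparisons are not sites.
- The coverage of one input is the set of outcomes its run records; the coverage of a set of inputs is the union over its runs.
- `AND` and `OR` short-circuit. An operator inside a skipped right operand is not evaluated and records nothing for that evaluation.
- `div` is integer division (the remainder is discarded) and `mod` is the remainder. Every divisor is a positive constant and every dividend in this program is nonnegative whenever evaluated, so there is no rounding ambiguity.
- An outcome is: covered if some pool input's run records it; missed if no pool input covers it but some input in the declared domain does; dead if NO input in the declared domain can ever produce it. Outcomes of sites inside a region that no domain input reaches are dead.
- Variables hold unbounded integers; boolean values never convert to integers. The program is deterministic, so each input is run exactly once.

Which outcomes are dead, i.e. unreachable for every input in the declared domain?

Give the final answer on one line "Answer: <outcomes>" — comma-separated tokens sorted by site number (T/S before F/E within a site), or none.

sweeping the full domain (63 inputs) for each outcome:
  reachable outcomes have witnesses, e.g. B1=T (e.g. r=3, u=0), B1=F (e.g. r=4, u=0), B2=S (e.g. r=3, u=0), B2=E (e.g. r=4, u=0)

Answer: none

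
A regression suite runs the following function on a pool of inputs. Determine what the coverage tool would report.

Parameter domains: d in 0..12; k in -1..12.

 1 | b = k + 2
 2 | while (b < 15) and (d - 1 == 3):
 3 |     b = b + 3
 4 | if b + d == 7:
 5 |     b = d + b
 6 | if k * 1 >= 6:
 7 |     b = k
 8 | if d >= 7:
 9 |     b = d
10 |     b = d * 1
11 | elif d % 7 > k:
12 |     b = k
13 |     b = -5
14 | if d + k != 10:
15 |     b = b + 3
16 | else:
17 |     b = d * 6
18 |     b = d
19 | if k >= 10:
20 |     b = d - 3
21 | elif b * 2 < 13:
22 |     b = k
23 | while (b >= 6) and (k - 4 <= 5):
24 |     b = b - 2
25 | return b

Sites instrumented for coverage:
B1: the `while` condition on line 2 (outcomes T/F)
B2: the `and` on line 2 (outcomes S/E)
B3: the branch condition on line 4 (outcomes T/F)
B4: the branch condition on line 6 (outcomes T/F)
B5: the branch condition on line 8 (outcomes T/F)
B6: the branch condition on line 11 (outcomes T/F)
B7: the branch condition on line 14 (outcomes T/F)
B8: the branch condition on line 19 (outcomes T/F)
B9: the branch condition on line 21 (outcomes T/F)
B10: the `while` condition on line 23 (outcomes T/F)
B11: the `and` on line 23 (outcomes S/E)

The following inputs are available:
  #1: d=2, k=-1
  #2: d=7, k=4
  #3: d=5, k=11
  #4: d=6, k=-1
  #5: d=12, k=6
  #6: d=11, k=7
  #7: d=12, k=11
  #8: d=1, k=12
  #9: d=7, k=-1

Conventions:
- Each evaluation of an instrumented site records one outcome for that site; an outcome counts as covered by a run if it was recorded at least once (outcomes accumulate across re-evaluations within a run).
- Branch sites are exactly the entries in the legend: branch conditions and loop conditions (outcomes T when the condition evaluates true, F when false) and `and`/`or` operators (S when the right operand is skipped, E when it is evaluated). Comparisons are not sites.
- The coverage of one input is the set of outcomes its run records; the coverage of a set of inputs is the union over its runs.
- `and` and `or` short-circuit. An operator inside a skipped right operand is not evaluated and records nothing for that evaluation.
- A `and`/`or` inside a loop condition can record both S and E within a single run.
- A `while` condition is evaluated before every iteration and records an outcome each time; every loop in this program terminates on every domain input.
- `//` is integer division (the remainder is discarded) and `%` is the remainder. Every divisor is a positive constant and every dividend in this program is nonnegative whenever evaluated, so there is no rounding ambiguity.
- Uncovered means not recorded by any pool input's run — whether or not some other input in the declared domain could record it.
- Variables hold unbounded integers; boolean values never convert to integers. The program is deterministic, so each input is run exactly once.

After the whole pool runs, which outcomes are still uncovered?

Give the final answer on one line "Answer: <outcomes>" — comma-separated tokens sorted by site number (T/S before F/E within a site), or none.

run #1 (d=2, k=-1) runs B2->E, B1->F, B3->F, B4->F, B5->F, B6->T, B7->T, B8->F, B9->T, B11->S, B10->F; records B1=F, B2=E, B3=F, B4=F, B5=F, B6=T, B7=T, B8=F, B9=T, B10=F, B11=S
run #2 (d=7, k=4) runs B2->E, B1->F, B3->F, B4->F, B5->T, B7->T, B8->F, B9->F, B11->E, B10->T, B11->E, B10->T, B11->E, B10->T, ...; records B1=F, B2=E, B3=F, B4=F, B5=T, B7=T, B8=F, B9=F, B10=T, B10=F, B11=S, B11=E
run #3 (d=5, k=11) runs B2->E, B1->F, B3->F, B4->T, B5->F, B6->F, B7->T, B8->T, B11->S, B10->F; records B1=F, B2=E, B3=F, B4=T, B5=F, B6=F, B7=T, B8=T, B10=F, B11=S
run #4 (d=6, k=-1) runs B2->E, B1->F, B3->T, B4->F, B5->F, B6->T, B7->T, B8->F, B9->T, B11->S, B10->F; records B1=F, B2=E, B3=T, B4=F, B5=F, B6=T, B7=T, B8=F, B9=T, B10=F, B11=S
run #5 (d=12, k=6) runs B2->E, B1->F, B3->F, B4->T, B5->T, B7->T, B8->F, B9->F, B11->E, B10->T, B11->E, B10->T, B11->E, B10->T, ...; records B1=F, B2=E, B3=F, B4=T, B5=T, B7=T, B8=F, B9=F, B10=T, B10=F, B11=S, B11=E
run #6 (d=11, k=7) runs B2->E, B1->F, B3->F, B4->T, B5->T, B7->T, B8->F, B9->F, B11->E, B10->T, B11->E, B10->T, B11->E, B10->T, ...; records B1=F, B2=E, B3=F, B4=T, B5=T, B7=T, B8=F, B9=F, B10=T, B10=F, B11=S, B11=E
run #7 (d=12, k=11) runs B2->E, B1->F, B3->F, B4->T, B5->T, B7->T, B8->T, B11->E, B10->F; records B1=F, B2=E, B3=F, B4=T, B5=T, B7=T, B8=T, B10=F, B11=E
run #8 (d=1, k=12) runs B2->E, B1->F, B3->F, B4->T, B5->F, B6->F, B7->T, B8->T, B11->S, B10->F; records B1=F, B2=E, B3=F, B4=T, B5=F, B6=F, B7=T, B8=T, B10=F, B11=S
run #9 (d=7, k=-1) runs B2->E, B1->F, B3->F, B4->F, B5->T, B7->T, B8->F, B9->F, B11->E, B10->T, B11->E, B10->T, B11->E, B10->T, ...; records B1=F, B2=E, B3=F, B4=F, B5=T, B7=T, B8=F, B9=F, B10=T, B10=F, B11=S, B11=E
union over the pool: B1=F, B2=E, B3=T, B3=F, B4=T, B4=F, B5=T, B5=F, B6=T, B6=F, B7=T, B8=T, B8=F, B9=T, B9=F, B10=T, B10=F, B11=S, B11=E
uncovered (3 of 22): B1=T, B2=S, B7=F

Answer: B1=T, B2=S, B7=F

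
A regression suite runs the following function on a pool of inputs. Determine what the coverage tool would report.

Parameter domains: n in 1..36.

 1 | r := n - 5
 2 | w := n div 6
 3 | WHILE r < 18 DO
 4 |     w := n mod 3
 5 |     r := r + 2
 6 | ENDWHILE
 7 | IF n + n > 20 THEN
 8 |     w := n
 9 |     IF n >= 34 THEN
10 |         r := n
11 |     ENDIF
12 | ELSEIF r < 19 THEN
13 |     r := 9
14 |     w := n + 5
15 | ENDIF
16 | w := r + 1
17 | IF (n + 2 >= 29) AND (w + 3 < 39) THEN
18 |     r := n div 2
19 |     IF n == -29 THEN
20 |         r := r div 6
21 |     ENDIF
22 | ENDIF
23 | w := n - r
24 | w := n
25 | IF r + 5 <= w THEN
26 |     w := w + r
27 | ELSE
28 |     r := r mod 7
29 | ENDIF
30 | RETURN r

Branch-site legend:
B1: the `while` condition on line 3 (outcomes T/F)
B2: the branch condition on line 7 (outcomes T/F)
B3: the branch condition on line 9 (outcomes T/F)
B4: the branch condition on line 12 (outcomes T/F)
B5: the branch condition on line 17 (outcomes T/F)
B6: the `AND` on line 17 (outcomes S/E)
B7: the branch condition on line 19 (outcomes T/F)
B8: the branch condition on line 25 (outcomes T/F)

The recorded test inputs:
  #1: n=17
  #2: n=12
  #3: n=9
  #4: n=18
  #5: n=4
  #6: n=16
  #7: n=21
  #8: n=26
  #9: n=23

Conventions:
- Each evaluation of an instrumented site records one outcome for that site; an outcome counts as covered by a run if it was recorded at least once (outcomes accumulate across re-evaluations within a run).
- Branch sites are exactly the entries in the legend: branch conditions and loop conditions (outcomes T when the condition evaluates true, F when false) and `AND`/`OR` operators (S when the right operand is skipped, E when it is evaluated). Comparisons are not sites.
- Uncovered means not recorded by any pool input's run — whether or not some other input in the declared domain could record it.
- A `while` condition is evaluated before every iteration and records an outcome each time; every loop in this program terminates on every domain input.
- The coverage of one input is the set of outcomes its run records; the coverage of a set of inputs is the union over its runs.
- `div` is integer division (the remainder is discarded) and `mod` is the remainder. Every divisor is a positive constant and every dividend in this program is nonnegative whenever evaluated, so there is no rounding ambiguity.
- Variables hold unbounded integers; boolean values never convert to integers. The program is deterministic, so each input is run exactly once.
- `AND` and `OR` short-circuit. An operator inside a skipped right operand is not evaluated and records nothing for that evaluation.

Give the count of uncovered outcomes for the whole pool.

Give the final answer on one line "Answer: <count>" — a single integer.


input #1 (n=17): events B1->T, B1->T, B1->T, B1->F, B2->T, B3->F, B6->S, B5->F, B8->F; covers B1=T, B1=F, B2=T, B3=F, B5=F, B6=S, B8=F
input #2 (n=12): events B1->T, B1->T, B1->T, B1->T, B1->T, B1->T, B1->F, B2->T, B3->F, B6->S, B5->F, B8->F; covers B1=T, B1=F, B2=T, B3=F, B5=F, B6=S, B8=F
input #3 (n=9): events B1->T, B1->T, B1->T, B1->T, B1->T, B1->T, B1->T, B1->F, B2->F, B4->T, B6->S, B5->F, B8->F; covers B1=T, B1=F, B2=F, B4=T, B5=F, B6=S, B8=F
input #4 (n=18): events B1->T, B1->T, B1->T, B1->F, B2->T, B3->F, B6->S, B5->F, B8->F; covers B1=T, B1=F, B2=T, B3=F, B5=F, B6=S, B8=F
input #5 (n=4): events B1->T, B1->T, B1->T, B1->T, B1->T, B1->T, B1->T, B1->T, B1->T, B1->T, B1->F, B2->F, B4->F, B6->S, ...; covers B1=T, B1=F, B2=F, B4=F, B5=F, B6=S, B8=F
input #6 (n=16): events B1->T, B1->T, B1->T, B1->T, B1->F, B2->T, B3->F, B6->S, B5->F, B8->F; covers B1=T, B1=F, B2=T, B3=F, B5=F, B6=S, B8=F
input #7 (n=21): events B1->T, B1->F, B2->T, B3->F, B6->S, B5->F, B8->F; covers B1=T, B1=F, B2=T, B3=F, B5=F, B6=S, B8=F
input #8 (n=26): events B1->F, B2->T, B3->F, B6->S, B5->F, B8->T; covers B1=F, B2=T, B3=F, B5=F, B6=S, B8=T
input #9 (n=23): events B1->F, B2->T, B3->F, B6->S, B5->F, B8->T; covers B1=F, B2=T, B3=F, B5=F, B6=S, B8=T
union over the pool: B1=T, B1=F, B2=T, B2=F, B3=F, B4=T, B4=F, B5=F, B6=S, B8=T, B8=F
uncovered (5 of 16): B3=T, B5=T, B6=E, B7=T, B7=F
Answer: 5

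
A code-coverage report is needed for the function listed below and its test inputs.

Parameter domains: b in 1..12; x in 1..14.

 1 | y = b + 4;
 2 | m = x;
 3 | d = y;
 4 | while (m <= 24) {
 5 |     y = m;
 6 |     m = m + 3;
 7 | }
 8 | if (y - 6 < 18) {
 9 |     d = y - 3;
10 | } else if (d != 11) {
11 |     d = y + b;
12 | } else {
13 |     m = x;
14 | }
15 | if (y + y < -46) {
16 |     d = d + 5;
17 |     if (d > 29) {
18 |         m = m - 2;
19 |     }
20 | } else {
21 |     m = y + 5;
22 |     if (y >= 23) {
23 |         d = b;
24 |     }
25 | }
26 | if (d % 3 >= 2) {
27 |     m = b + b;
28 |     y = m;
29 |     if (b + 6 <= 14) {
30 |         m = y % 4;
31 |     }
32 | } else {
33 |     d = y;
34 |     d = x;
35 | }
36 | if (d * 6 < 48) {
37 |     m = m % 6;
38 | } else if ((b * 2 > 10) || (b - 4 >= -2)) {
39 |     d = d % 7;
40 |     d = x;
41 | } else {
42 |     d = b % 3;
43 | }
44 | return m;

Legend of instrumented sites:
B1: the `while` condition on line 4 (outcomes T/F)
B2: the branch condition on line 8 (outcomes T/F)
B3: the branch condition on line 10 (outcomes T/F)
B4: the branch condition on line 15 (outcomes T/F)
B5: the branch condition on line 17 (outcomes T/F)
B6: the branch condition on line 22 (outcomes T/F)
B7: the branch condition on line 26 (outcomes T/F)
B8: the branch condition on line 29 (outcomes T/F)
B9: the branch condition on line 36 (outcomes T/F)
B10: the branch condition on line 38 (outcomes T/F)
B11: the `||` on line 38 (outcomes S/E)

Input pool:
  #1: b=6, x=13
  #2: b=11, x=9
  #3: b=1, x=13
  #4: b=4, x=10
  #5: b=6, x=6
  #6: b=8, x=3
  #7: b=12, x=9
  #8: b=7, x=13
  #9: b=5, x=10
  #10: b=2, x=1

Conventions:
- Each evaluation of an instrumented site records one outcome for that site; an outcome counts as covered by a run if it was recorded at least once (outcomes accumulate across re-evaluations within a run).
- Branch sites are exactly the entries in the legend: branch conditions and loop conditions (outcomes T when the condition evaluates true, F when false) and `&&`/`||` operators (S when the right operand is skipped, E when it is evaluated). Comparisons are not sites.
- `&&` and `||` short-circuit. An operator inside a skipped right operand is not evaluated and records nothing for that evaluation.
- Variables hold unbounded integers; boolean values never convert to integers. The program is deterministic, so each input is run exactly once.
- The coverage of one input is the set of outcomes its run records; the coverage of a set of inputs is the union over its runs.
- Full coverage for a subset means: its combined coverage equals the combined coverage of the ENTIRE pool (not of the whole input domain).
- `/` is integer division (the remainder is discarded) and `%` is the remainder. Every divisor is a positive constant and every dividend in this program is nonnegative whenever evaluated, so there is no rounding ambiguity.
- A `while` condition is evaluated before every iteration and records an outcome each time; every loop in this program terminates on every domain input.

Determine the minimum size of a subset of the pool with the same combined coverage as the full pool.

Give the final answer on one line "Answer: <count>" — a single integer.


run #1 (b=6, x=13) records B1=T, B1=F, B2=T, B4=F, B6=F, B7=F, B9=F, B10=T, B11=S
run #2 (b=11, x=9) records B1=T, B1=F, B2=F, B3=T, B4=F, B6=T, B7=T, B8=F, B9=F, B10=T, B11=S
run #3 (b=1, x=13) records B1=T, B1=F, B2=T, B4=F, B6=F, B7=F, B9=F, B10=F, B11=E
run #4 (b=4, x=10) records B1=T, B1=F, B2=T, B4=F, B6=F, B7=F, B9=F, B10=T, B11=E
run #5 (b=6, x=6) records B1=T, B1=F, B2=F, B3=T, B4=F, B6=T, B7=F, B9=T
run #6 (b=8, x=3) records B1=T, B1=F, B2=F, B3=T, B4=F, B6=T, B7=T, B8=T, B9=F, B10=T, B11=S
run #7 (b=12, x=9) records B1=T, B1=F, B2=F, B3=T, B4=F, B6=T, B7=F, B9=F, B10=T, B11=S
run #8 (b=7, x=13) records B1=T, B1=F, B2=T, B4=F, B6=F, B7=F, B9=F, B10=T, B11=S
run #9 (b=5, x=10) records B1=T, B1=F, B2=T, B4=F, B6=F, B7=F, B9=F, B10=T, B11=E
run #10 (b=2, x=1) records B1=T, B1=F, B2=T, B4=F, B6=F, B7=F, B9=T
pool-wide coverage (18 outcomes): B1=T, B1=F, B2=T, B2=F, B3=T, B4=F, B6=T, B6=F, B7=T, B7=F, B8=T, B8=F, B9=T, B9=F, B10=T, B10=F, B11=S, B11=E
no size-1 subset reaches all 18 outcomes (best union: 11/18)
no size-2 subset reaches all 18 outcomes (best union: 16/18)
no size-3 subset reaches all 18 outcomes (best union: 17/18)
size 4: inputs {2, 3, 5, 6} cover all 18 outcomes, and no lexicographically smaller subset of this size does
Answer: 4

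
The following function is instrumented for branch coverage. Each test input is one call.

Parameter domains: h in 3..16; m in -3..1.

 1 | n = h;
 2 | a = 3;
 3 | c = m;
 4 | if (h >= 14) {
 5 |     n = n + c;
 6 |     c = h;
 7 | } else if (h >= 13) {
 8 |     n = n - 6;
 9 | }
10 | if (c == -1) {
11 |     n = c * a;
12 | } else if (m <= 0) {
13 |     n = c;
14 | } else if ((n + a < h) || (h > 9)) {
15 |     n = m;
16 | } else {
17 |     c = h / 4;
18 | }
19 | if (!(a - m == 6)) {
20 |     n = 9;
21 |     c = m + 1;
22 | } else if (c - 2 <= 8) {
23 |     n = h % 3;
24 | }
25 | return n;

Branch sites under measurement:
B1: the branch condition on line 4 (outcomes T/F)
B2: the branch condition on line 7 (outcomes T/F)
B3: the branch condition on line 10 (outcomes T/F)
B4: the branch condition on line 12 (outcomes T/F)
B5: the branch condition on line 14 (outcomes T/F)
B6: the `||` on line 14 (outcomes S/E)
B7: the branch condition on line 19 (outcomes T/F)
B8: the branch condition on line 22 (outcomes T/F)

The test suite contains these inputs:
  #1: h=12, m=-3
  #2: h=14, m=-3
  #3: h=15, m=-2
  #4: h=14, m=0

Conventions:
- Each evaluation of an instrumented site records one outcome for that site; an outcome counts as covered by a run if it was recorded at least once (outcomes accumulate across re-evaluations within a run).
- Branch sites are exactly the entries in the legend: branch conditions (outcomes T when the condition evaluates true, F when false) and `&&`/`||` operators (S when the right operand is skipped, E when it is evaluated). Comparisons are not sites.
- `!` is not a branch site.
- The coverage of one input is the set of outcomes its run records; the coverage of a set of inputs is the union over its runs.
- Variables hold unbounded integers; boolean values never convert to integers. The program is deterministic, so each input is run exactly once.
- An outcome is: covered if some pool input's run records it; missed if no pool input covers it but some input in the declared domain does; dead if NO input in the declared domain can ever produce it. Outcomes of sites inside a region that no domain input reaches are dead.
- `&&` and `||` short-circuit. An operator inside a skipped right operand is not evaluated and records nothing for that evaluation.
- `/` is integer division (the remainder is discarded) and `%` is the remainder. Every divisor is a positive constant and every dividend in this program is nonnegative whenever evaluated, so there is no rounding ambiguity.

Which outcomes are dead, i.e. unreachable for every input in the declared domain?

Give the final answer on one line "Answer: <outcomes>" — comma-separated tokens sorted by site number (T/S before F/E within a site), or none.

exhaustive pass over the 70-input domain:
  reachable outcomes have witnesses, e.g. B1=T (e.g. h=14, m=-3), B1=F (e.g. h=3, m=-3), B2=T (e.g. h=13, m=-3), B2=F (e.g. h=3, m=-3)

Answer: none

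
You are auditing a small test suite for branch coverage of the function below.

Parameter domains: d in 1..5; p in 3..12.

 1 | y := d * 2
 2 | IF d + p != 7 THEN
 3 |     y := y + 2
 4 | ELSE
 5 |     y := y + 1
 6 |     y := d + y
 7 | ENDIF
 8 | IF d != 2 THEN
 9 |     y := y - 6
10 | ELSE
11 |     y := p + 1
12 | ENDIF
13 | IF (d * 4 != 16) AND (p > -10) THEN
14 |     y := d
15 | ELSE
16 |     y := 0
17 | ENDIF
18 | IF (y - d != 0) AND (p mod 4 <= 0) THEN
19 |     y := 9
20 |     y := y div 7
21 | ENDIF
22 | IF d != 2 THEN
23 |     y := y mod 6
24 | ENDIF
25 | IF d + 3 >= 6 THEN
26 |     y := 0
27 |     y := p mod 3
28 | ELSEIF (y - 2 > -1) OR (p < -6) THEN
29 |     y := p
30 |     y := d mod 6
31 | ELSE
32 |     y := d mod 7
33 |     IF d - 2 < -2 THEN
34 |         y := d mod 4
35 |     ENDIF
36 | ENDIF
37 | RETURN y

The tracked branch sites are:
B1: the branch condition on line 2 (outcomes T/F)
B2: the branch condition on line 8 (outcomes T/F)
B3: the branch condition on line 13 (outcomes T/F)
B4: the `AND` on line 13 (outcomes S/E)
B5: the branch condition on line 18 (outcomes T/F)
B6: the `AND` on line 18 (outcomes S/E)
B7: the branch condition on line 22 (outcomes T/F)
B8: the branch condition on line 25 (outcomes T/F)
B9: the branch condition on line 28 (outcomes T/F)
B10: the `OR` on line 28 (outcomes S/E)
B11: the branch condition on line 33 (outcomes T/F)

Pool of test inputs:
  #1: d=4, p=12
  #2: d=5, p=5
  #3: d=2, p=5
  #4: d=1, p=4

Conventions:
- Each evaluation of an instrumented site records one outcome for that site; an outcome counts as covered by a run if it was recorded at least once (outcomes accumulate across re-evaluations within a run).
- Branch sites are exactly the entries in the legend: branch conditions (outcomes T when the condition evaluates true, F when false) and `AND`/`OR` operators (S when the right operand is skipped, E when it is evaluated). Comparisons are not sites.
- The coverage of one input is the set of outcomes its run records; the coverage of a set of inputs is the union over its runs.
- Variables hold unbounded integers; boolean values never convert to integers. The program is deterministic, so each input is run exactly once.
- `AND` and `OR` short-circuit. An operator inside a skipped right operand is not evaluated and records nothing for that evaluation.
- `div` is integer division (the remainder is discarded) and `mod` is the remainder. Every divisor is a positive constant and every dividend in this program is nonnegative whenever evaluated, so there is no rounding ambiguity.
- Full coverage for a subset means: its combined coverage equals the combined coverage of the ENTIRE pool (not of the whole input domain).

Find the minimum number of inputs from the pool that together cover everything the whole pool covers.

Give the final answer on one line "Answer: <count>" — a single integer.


input #1 (d=4, p=12): events B1->T, B2->T, B4->S, B3->F, B6->E, B5->T, B7->T, B8->T; covers B1=T, B2=T, B3=F, B4=S, B5=T, B6=E, B7=T, B8=T
input #2 (d=5, p=5): events B1->T, B2->T, B4->E, B3->T, B6->S, B5->F, B7->T, B8->T; covers B1=T, B2=T, B3=T, B4=E, B5=F, B6=S, B7=T, B8=T
input #3 (d=2, p=5): events B1->F, B2->F, B4->E, B3->T, B6->S, B5->F, B7->F, B8->F, B10->S, B9->T; covers B1=F, B2=F, B3=T, B4=E, B5=F, B6=S, B7=F, B8=F, B9=T, B10=S
input #4 (d=1, p=4): events B1->T, B2->T, B4->E, B3->T, B6->S, B5->F, B7->T, B8->F, B10->E, B9->F, B11->F; covers B1=T, B2=T, B3=T, B4=E, B5=F, B6=S, B7=T, B8=F, B9=F, B10=E, B11=F
union over all inputs: B1=T, B1=F, B2=T, B2=F, B3=T, B3=F, B4=S, B4=E, B5=T, B5=F, B6=S, B6=E, B7=T, B7=F, B8=T, B8=F, B9=T, B9=F, B10=S, B10=E, B11=F (21 outcomes)
no size-1 subset reaches all 21 outcomes (best union: 11/21)
no size-2 subset reaches all 21 outcomes (best union: 18/21)
the canonical winner is {1, 3, 4}: size 3, full 21-outcome coverage, earliest index list among size-3 covers
Answer: 3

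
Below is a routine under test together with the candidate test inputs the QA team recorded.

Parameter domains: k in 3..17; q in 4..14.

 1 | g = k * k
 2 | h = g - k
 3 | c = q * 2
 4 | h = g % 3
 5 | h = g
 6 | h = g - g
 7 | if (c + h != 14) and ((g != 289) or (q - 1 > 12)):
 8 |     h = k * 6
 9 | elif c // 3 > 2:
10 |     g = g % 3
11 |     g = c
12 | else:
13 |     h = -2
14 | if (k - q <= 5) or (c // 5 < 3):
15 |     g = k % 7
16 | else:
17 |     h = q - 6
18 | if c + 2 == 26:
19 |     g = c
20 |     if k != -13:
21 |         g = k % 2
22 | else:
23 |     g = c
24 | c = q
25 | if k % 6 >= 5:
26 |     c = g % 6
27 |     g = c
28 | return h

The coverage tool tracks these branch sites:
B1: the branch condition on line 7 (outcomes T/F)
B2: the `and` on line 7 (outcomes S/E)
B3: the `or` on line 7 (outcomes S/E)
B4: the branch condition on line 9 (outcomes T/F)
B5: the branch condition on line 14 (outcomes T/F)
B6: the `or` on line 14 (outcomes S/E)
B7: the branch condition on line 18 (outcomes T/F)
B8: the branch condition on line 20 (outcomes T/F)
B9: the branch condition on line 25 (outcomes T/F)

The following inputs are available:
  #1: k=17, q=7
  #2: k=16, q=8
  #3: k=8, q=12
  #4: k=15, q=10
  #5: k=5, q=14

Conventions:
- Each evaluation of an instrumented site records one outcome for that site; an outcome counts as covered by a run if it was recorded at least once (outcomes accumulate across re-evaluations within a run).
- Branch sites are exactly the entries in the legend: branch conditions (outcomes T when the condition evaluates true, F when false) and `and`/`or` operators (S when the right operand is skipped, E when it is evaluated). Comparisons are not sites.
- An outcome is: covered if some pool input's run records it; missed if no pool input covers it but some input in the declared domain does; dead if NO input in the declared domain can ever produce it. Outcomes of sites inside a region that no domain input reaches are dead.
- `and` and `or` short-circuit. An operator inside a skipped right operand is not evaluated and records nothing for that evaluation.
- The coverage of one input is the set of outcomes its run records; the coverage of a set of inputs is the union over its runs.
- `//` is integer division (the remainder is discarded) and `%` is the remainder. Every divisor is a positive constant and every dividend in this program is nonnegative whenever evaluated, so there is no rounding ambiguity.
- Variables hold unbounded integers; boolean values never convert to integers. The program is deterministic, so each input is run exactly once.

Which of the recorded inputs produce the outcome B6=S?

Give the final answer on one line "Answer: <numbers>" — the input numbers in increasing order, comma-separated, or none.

input #1 (k=17, q=7): misses B6=S
input #2 (k=16, q=8): misses B6=S
input #3 (k=8, q=12): covers B6=S
input #4 (k=15, q=10): covers B6=S
input #5 (k=5, q=14): covers B6=S

Answer: 3, 4, 5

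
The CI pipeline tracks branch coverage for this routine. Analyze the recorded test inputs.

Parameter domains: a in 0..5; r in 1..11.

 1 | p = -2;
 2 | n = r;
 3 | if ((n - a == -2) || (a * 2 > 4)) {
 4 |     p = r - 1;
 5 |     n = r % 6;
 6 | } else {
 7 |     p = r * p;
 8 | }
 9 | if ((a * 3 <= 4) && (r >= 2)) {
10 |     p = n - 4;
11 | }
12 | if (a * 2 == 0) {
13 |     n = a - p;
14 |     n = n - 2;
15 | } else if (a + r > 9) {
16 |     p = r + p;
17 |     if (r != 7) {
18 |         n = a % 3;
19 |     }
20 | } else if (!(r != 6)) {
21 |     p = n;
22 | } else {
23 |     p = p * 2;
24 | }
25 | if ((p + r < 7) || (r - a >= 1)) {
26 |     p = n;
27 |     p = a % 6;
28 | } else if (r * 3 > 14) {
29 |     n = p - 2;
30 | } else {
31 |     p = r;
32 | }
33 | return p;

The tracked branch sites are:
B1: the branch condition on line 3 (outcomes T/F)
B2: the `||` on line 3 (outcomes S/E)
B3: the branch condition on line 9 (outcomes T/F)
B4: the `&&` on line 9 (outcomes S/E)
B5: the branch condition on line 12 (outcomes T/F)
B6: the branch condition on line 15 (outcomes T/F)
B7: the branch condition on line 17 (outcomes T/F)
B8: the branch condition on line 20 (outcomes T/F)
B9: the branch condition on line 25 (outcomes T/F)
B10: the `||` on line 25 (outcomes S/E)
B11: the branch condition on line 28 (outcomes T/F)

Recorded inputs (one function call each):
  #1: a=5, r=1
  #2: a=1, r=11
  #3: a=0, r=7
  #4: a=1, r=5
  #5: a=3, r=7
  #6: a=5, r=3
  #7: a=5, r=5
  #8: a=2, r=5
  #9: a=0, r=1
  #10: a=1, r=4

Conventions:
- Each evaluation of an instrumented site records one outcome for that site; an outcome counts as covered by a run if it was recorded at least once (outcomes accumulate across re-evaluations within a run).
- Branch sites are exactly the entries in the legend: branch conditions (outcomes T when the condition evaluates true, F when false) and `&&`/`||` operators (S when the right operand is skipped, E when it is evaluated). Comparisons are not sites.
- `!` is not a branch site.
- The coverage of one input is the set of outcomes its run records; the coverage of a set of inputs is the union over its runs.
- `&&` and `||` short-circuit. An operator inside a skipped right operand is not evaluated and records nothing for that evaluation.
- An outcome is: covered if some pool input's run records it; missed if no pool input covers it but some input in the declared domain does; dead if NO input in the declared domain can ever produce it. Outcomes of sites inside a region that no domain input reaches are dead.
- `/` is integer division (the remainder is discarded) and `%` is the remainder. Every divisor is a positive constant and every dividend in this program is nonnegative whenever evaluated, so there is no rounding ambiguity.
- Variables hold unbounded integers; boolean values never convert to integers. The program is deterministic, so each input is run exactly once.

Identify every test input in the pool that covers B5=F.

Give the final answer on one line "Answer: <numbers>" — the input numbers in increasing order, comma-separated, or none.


input #1 (a=5, r=1): hits B5=F
input #2 (a=1, r=11): hits B5=F
input #3 (a=0, r=7): never hits B5=F
input #4 (a=1, r=5): hits B5=F
input #5 (a=3, r=7): hits B5=F
input #6 (a=5, r=3): hits B5=F
input #7 (a=5, r=5): hits B5=F
input #8 (a=2, r=5): hits B5=F
input #9 (a=0, r=1): never hits B5=F
input #10 (a=1, r=4): hits B5=F
Answer: 1, 2, 4, 5, 6, 7, 8, 10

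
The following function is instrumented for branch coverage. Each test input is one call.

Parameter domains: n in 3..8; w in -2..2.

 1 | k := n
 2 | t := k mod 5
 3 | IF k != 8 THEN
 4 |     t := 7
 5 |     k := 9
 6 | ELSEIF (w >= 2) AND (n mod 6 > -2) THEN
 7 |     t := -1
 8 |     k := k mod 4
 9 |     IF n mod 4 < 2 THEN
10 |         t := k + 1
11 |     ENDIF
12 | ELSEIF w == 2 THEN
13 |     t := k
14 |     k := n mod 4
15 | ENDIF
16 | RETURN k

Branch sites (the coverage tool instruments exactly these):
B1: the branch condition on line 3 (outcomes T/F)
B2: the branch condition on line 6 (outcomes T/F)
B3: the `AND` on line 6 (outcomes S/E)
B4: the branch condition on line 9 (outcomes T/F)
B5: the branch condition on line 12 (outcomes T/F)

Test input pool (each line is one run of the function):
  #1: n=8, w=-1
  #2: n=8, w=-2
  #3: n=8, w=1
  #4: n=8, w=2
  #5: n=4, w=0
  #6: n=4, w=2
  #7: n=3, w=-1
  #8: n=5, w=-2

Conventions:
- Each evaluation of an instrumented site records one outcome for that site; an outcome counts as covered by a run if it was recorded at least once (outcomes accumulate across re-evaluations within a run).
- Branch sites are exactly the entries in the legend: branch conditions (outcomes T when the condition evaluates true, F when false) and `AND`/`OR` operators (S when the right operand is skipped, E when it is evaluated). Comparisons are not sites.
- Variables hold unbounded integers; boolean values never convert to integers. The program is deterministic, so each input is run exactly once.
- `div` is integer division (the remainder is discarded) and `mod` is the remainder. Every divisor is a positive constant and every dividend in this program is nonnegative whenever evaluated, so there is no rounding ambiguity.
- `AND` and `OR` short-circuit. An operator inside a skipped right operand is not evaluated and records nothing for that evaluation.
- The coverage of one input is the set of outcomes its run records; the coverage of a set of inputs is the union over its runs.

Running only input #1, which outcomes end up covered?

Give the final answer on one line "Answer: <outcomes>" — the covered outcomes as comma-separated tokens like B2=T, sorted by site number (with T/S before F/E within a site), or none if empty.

Tracing the run of input #1 (n=8, w=-1):
  B1->F, B3->S, B2->F, B5->F
collecting distinct outcomes: B1=F, B2=F, B3=S, B5=F

Answer: B1=F, B2=F, B3=S, B5=F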